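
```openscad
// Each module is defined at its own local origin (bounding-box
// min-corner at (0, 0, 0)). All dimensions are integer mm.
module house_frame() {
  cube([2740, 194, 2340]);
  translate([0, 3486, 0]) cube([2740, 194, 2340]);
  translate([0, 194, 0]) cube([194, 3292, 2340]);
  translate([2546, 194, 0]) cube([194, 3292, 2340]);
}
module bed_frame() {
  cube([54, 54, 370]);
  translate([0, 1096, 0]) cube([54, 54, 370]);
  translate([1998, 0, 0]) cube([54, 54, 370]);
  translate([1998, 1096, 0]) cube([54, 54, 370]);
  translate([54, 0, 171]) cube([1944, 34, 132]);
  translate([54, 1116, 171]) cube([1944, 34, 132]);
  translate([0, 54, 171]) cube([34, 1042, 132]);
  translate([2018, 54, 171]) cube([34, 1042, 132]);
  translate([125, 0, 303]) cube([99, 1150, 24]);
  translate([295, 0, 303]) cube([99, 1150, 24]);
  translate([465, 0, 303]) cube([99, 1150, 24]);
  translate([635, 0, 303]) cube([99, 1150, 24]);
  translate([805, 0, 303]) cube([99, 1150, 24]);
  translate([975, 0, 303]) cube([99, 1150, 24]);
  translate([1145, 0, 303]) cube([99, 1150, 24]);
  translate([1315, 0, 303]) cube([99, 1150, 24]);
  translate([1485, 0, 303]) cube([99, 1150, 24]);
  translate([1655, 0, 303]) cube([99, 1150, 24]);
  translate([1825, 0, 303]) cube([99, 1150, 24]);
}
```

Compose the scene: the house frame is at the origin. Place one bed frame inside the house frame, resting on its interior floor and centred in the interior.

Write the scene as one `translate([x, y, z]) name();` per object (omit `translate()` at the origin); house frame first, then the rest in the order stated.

house_frame();
translate([344, 1265, 0]) bed_frame();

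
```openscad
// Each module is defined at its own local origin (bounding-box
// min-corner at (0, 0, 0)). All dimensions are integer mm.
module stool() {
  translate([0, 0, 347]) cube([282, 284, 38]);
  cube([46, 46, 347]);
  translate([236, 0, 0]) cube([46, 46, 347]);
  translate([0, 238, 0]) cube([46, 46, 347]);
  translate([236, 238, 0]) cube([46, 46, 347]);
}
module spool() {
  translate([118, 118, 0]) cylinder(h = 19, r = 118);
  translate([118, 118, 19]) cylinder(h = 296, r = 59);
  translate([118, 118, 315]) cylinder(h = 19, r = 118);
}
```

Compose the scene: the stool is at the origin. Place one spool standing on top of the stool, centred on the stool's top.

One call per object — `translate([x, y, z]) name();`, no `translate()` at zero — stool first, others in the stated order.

stool();
translate([23, 24, 385]) spool();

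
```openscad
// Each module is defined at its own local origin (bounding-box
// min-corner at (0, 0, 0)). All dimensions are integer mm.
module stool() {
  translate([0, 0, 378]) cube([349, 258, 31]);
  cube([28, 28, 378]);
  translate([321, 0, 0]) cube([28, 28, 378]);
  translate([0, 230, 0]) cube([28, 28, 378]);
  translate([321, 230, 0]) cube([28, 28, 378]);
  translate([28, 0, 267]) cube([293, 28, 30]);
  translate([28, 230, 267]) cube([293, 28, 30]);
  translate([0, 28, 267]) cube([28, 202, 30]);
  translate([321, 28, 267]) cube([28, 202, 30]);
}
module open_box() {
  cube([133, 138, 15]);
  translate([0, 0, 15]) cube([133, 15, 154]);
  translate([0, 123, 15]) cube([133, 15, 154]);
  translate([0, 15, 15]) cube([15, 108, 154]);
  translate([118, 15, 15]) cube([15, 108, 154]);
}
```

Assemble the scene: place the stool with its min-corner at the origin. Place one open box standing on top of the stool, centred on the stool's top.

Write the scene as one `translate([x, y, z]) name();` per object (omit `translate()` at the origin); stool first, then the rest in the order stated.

stool();
translate([108, 60, 409]) open_box();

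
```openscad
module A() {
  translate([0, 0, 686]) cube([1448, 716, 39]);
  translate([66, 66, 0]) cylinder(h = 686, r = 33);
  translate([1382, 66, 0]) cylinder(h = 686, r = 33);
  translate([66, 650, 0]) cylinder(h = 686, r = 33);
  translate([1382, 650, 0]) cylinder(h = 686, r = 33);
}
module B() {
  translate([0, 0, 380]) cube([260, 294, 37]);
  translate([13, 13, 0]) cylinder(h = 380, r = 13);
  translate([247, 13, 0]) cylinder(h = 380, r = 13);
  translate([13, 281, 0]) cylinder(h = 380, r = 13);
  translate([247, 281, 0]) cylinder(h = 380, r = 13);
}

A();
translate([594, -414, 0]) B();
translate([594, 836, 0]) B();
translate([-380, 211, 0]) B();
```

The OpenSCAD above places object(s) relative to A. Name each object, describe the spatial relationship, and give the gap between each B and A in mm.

Each stool's nearest face is 120 mm from the table's bounding box.

A is a table. B is a stool. Three stools sit around the table at the −y, +y, −x sides. The gap between each stool and the table is 120 mm.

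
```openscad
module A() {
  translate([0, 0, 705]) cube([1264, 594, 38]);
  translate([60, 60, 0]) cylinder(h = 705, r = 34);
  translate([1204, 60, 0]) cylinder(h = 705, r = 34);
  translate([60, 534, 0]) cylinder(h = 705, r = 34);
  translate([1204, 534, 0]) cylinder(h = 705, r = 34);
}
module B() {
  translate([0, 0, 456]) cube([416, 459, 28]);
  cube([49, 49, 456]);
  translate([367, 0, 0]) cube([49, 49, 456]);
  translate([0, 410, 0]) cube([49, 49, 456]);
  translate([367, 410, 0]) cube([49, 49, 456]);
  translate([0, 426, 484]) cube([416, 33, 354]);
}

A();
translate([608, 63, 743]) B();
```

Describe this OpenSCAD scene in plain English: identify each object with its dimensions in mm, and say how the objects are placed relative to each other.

A is a table with a 1264×594 mm rectangular top, 38 mm thick, top surface at z = 743 mm, supported by four round legs of 68 mm diameter, each leg's bounding box inset 26 mm from the nearest pair of top edges, running from the floor.

B is a chair: 416×459 mm seat, 28 mm thick, top at z = 484 mm, on four 49 mm square corner legs flush with the seat edges. A 33 mm thick backrest slab spans the full seat width, extending 354 mm above the seat top, its back face flush with the seat's +y edge.

The chair is on top of the table.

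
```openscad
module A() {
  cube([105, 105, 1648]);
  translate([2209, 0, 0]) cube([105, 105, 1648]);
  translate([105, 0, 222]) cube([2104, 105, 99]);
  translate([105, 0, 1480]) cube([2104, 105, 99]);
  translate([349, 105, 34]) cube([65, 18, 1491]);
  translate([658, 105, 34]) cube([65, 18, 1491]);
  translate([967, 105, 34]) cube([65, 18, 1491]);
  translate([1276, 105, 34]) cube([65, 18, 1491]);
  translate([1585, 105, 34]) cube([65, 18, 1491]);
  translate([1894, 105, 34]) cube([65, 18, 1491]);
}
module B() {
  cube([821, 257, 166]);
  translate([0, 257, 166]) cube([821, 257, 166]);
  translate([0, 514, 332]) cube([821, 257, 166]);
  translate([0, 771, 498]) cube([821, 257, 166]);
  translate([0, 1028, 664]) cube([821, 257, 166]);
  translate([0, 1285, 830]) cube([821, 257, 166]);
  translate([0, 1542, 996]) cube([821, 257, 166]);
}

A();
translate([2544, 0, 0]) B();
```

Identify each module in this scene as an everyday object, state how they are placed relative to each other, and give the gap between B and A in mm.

The staircase's nearest face is 230 mm from the fence section's +x face.

A is a fence section. B is a staircase. The staircase is on the floor beside the fence section on its +x side. The gap between the staircase and the fence section is 230 mm.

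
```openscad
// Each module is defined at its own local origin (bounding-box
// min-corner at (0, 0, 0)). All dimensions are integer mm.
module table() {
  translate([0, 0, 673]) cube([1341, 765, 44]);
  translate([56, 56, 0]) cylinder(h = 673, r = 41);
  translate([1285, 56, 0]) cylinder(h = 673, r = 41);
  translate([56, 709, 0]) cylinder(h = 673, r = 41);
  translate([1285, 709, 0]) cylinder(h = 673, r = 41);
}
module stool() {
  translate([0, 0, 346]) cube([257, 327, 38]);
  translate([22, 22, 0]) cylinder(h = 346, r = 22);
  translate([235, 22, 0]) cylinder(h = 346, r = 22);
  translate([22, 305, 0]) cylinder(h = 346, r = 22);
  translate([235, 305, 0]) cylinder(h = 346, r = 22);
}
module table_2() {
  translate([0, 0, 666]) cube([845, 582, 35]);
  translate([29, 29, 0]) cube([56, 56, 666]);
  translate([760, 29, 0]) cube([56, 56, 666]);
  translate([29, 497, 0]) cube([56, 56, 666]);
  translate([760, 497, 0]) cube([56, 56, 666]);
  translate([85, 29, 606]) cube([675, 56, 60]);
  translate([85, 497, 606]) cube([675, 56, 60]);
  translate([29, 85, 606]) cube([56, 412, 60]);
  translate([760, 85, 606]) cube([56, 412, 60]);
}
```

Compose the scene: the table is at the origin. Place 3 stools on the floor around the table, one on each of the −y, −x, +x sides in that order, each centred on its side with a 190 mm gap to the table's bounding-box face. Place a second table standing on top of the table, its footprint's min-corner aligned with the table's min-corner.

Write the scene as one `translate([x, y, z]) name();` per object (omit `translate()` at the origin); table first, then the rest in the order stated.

table();
translate([542, -517, 0]) stool();
translate([-447, 219, 0]) stool();
translate([1531, 219, 0]) stool();
translate([0, 0, 717]) table_2();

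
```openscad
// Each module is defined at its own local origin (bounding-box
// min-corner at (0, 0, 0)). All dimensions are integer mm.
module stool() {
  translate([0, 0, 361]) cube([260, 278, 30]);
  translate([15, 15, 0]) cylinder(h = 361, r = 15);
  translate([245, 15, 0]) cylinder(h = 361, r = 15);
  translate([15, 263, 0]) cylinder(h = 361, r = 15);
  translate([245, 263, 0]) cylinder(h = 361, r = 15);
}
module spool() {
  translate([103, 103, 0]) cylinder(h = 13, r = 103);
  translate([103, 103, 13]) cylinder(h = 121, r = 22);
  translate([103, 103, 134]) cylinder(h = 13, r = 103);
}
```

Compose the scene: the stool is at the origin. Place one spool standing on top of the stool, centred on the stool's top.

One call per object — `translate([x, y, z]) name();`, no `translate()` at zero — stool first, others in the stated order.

stool();
translate([27, 36, 391]) spool();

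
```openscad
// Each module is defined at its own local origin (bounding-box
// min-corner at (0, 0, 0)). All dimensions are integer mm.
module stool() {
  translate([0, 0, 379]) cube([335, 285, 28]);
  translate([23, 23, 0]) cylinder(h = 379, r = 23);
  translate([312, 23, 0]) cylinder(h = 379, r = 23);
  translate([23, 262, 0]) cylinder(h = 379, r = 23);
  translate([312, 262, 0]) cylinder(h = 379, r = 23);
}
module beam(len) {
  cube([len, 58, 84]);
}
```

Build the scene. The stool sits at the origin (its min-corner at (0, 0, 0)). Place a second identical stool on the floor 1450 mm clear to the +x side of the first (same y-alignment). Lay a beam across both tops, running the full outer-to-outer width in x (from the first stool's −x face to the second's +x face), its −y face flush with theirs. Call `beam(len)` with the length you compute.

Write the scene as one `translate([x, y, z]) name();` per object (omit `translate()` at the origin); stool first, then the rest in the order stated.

stool();
translate([1785, 0, 0]) stool();
translate([0, 0, 407]) beam(2120);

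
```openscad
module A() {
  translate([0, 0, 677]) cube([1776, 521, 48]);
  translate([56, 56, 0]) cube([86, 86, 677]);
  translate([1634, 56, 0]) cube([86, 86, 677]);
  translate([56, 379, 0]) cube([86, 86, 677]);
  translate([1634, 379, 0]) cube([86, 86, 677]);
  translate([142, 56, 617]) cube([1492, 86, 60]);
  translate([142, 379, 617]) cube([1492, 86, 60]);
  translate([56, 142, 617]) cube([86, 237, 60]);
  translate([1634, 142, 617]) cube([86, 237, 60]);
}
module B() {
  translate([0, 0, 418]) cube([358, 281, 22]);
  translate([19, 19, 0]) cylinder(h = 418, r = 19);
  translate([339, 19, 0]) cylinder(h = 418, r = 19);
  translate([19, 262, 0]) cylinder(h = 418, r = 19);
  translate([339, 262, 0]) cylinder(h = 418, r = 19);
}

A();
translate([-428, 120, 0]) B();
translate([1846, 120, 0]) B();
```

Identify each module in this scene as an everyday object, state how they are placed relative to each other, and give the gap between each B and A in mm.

Each stool's nearest face is 70 mm from the table's bounding box.

A is a table. B is a stool. Two stools sit around the table at the −x, +x sides. The gap between each stool and the table is 70 mm.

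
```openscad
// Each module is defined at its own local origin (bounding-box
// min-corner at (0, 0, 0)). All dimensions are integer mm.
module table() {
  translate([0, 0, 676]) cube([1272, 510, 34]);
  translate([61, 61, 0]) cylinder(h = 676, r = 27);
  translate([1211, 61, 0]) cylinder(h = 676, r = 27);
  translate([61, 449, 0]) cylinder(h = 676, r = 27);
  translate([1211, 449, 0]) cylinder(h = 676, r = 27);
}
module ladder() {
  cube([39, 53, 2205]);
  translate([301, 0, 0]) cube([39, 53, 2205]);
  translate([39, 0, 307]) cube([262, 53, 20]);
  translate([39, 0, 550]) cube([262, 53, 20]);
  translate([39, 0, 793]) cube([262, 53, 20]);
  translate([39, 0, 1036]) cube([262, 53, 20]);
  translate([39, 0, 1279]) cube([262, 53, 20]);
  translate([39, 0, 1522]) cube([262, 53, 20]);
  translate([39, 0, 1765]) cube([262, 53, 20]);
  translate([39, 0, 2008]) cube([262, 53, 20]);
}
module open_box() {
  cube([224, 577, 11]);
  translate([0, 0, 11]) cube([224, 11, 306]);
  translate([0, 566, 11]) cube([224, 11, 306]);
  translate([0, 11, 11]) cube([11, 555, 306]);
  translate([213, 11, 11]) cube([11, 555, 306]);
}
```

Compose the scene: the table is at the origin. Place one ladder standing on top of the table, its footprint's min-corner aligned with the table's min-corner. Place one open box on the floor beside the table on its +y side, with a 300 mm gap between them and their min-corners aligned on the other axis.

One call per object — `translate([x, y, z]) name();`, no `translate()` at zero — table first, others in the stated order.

table();
translate([0, 0, 710]) ladder();
translate([0, 810, 0]) open_box();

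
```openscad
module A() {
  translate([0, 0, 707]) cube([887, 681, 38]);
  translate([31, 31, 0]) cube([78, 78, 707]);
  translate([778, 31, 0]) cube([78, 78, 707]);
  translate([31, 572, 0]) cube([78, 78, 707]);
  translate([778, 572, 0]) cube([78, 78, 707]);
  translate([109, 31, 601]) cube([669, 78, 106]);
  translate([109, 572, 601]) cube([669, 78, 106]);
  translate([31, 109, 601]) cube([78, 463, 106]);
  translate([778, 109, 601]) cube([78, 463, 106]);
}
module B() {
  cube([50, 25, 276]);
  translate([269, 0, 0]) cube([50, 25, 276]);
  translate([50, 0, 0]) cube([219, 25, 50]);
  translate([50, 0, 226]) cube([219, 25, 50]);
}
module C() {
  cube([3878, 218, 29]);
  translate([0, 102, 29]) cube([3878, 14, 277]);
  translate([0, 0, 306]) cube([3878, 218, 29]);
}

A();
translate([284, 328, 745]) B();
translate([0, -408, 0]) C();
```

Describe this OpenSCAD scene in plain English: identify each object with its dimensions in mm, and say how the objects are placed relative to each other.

A is a table: top 887 mm (x) × 681 mm (y), 38 mm thick, upper face at z = 745 mm, on four 78×78 mm square legs, each inset 31 mm from the nearest pair of top edges, running from z = 0 to the bottom of the top. Four apron rails, 78 mm thick and 106 mm tall, run between adjacent legs with their top edges flush with the underside of the top and their outer faces flush with the legs' outer faces.

B is a picture frame with a 219×176 mm rectangular opening (x by z) and a uniform 50 mm border on every side. Frame depth is 25 mm along y. It is built from two vertical stiles running the full outside height and two horizontal rails spanning the gap between the stiles.

C is an I-beam lying along x, 3878 mm long. Overall section height 335 mm. Two flanges 218 mm wide (y) and 29 mm thick, one on the floor and one at the top; a web 14 mm thick runs between them, centred on the flange width.

The picture frame is on top of the table, centred. The I-beam is on the floor beside the table on its −y side.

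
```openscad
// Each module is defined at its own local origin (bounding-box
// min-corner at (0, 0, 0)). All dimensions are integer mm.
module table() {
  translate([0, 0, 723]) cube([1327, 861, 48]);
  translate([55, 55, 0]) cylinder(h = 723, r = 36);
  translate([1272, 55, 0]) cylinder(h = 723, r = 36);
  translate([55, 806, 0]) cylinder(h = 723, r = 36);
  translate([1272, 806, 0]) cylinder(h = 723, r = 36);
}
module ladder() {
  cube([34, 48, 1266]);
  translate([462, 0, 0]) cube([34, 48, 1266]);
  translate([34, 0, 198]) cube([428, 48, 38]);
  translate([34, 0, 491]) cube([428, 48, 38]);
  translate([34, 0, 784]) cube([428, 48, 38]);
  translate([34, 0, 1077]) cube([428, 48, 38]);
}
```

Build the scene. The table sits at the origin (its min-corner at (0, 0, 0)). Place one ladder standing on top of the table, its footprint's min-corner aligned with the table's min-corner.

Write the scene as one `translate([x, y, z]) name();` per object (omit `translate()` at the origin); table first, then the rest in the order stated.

table();
translate([0, 0, 771]) ladder();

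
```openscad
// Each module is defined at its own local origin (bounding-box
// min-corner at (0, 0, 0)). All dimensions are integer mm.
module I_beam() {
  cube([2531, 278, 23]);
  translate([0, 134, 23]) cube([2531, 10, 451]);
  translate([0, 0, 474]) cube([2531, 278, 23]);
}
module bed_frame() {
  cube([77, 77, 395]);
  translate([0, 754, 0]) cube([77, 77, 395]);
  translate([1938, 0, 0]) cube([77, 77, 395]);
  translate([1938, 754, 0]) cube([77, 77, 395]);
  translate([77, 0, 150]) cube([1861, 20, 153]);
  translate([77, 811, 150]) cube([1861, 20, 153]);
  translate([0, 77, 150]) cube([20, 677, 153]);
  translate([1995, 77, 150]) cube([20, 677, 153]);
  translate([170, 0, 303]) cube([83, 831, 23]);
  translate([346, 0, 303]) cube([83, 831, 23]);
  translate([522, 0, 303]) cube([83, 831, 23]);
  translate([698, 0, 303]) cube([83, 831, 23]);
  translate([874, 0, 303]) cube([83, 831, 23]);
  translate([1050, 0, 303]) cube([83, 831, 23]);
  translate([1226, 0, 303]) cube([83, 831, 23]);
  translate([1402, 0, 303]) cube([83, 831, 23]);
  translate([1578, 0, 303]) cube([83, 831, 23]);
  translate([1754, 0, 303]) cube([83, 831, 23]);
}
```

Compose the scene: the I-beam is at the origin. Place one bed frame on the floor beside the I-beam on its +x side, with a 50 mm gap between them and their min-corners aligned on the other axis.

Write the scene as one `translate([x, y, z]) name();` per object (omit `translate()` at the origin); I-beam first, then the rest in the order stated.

I_beam();
translate([2581, 0, 0]) bed_frame();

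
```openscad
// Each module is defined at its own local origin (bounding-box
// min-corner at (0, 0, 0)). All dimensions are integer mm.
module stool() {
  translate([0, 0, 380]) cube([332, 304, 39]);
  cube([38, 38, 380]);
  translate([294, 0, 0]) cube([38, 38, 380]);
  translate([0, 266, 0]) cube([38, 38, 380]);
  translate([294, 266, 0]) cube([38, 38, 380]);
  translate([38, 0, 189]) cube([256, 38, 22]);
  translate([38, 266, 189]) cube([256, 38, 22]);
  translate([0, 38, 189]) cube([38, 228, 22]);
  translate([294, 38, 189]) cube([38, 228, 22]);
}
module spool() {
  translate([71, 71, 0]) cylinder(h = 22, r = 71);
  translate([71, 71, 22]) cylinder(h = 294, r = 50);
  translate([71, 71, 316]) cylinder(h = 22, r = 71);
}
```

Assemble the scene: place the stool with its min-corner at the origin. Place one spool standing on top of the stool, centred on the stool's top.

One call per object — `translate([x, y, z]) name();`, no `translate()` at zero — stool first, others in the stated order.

stool();
translate([95, 81, 419]) spool();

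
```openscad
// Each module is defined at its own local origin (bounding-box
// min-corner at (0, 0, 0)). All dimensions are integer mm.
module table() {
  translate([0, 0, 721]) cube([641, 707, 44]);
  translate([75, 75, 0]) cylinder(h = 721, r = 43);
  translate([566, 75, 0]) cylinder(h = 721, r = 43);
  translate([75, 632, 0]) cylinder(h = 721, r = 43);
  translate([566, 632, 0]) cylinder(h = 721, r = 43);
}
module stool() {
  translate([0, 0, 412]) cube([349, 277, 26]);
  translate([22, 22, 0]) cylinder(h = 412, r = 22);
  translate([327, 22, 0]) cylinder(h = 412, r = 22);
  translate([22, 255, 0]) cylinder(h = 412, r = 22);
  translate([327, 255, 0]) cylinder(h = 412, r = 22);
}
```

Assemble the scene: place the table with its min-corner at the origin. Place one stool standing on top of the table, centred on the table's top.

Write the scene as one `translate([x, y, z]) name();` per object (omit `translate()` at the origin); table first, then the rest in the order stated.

table();
translate([146, 215, 765]) stool();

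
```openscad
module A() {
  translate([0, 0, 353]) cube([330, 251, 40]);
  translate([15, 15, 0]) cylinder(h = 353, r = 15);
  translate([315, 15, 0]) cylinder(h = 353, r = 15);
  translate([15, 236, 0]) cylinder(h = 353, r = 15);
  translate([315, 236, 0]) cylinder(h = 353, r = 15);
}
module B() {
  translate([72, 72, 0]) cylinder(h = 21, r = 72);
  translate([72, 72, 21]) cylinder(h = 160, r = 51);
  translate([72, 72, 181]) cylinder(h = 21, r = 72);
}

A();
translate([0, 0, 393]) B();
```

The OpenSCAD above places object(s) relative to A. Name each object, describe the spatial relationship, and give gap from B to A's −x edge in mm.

A is a stool. B is a spool. The spool is on top of the stool. The gap from the spool to the stool's −x edge is 0 mm.

The spool's min-x is at 0; the stool's min-x is 0; gap = 0 mm.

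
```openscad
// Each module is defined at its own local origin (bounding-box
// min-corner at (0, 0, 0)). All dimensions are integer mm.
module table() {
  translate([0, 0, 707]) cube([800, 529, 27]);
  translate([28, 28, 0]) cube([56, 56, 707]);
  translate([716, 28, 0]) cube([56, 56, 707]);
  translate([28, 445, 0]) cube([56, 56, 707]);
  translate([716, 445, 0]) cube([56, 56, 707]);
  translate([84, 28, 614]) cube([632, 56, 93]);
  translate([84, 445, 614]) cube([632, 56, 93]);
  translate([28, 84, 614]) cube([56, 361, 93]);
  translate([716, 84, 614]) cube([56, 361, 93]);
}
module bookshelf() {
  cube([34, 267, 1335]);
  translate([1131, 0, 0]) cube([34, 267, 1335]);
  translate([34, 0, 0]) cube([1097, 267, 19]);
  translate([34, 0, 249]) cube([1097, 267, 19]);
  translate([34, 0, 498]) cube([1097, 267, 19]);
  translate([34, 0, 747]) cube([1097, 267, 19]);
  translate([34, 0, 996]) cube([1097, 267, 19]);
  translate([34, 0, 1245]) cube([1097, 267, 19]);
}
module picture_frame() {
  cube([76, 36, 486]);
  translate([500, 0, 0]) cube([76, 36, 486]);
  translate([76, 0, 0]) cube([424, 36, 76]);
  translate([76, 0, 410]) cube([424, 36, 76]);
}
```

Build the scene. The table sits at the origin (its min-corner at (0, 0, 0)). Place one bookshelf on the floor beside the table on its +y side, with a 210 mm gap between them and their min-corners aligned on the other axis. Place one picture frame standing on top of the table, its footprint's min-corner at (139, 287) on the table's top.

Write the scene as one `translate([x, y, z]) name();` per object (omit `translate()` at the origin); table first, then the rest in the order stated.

table();
translate([0, 739, 0]) bookshelf();
translate([139, 287, 734]) picture_frame();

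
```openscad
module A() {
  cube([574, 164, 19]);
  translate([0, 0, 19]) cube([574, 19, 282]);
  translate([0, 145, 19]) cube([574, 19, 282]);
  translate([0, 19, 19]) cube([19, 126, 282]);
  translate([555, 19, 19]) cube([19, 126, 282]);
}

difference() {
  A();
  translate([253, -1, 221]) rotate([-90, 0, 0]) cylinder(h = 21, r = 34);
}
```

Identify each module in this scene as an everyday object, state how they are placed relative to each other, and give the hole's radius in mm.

A is an open box. The open box has a circular hole through its front wall. The hole's radius is 34 mm.

The subtracted cylinder has r = 34 mm.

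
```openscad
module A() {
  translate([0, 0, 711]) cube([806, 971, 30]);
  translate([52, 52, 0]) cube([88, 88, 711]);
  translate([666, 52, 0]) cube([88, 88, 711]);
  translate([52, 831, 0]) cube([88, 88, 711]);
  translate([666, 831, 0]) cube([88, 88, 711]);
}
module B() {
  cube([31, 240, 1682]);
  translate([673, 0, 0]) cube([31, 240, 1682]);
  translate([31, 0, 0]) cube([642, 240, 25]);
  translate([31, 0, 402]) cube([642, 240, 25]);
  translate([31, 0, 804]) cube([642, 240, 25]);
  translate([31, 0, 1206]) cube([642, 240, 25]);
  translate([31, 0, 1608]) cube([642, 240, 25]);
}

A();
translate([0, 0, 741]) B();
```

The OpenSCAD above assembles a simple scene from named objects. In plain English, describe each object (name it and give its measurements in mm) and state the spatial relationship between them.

A is a rectangular dining table. The top is 806×971×30 mm with its upper surface at z = 741 mm. It stands on four 88×88 mm square legs, each inset 52 mm from the nearest pair of top edges, running from the floor to the underside of the top.

B is a bookshelf 704 mm wide overall, 240 mm deep and 1682 mm tall. The two sides are 31 mm thick vertical panels. 5 horizontal shelves of 25 mm thickness span between the inner faces of the sides; the lowest shelf sits on the floor and shelves are stacked with a clear vertical gap of 377 mm between each pair.

The bookshelf is on top of the table.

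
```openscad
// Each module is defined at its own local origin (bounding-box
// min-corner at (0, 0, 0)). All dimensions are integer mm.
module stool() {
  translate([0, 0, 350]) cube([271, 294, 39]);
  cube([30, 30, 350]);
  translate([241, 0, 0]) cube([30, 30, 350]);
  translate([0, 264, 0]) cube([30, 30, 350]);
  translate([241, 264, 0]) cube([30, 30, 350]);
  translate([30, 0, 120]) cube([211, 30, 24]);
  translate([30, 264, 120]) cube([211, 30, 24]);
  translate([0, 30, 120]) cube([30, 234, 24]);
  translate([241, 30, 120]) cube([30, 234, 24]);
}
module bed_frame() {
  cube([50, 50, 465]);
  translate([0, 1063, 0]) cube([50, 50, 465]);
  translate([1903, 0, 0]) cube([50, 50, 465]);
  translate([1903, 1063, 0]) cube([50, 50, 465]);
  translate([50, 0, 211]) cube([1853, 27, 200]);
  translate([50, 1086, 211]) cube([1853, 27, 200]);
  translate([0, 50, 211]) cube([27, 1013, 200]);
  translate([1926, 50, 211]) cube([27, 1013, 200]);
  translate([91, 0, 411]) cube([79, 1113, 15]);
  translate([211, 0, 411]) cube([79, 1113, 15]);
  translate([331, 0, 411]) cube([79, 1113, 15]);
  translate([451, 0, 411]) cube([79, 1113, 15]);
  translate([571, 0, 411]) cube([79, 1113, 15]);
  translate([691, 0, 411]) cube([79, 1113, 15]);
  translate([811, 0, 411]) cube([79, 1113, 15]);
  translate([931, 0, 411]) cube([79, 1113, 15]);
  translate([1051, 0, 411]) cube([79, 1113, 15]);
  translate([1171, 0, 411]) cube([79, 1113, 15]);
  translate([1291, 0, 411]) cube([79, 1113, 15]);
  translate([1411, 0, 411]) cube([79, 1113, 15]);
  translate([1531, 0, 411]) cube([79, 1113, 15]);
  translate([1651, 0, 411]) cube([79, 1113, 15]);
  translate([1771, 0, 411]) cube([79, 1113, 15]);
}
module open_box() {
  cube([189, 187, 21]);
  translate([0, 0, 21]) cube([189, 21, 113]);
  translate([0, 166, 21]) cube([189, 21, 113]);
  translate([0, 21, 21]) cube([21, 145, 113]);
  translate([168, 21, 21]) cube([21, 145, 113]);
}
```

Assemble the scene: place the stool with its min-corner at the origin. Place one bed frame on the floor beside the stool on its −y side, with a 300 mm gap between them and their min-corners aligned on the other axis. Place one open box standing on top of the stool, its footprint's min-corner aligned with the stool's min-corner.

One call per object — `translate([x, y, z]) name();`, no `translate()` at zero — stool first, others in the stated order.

stool();
translate([0, -1413, 0]) bed_frame();
translate([0, 0, 389]) open_box();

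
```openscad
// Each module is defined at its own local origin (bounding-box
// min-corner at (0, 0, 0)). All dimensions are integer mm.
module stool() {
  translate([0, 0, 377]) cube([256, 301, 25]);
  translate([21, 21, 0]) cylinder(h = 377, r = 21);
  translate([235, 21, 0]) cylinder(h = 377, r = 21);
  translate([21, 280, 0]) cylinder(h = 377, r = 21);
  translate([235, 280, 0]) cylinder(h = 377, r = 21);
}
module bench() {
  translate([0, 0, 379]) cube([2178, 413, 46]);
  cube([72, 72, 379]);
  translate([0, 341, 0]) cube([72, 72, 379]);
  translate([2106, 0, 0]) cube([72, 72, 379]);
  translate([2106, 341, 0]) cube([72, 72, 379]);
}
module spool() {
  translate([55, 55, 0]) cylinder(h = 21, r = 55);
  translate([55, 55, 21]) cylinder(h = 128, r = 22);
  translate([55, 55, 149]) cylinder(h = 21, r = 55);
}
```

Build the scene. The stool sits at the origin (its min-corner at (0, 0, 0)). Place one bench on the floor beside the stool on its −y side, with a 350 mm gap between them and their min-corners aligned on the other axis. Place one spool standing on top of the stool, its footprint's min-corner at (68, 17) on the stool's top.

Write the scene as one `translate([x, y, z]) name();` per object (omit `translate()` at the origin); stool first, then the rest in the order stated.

stool();
translate([0, -763, 0]) bench();
translate([68, 17, 402]) spool();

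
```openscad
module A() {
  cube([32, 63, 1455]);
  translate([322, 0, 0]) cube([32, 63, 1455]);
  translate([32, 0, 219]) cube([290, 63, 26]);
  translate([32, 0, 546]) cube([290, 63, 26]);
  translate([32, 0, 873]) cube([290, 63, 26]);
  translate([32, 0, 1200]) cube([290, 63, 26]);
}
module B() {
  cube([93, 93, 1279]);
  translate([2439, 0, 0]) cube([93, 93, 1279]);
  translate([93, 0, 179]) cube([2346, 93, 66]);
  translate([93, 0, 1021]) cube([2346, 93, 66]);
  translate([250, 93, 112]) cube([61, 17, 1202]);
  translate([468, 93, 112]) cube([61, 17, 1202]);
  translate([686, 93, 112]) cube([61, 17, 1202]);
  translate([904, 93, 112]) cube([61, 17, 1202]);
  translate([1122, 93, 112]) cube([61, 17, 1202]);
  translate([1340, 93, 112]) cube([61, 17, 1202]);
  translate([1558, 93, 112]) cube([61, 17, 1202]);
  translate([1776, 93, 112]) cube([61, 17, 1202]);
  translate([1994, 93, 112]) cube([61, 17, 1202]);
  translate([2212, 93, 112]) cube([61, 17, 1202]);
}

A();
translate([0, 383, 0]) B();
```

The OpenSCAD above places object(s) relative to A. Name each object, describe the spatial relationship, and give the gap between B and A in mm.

A is a ladder. B is a fence section. The fence section is on the floor beside the ladder on its +y side. The gap between the fence section and the ladder is 320 mm.

The fence section's nearest face is 320 mm from the ladder's +y face.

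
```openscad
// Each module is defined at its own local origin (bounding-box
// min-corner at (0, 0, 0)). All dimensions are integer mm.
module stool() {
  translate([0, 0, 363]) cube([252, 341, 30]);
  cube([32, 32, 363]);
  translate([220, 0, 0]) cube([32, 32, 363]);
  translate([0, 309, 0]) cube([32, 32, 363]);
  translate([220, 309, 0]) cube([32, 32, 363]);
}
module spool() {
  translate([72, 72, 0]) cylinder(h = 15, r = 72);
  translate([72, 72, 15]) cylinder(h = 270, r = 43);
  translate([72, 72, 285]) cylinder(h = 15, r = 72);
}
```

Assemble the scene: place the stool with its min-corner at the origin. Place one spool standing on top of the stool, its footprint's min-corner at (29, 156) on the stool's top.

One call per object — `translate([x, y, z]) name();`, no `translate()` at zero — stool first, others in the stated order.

stool();
translate([29, 156, 393]) spool();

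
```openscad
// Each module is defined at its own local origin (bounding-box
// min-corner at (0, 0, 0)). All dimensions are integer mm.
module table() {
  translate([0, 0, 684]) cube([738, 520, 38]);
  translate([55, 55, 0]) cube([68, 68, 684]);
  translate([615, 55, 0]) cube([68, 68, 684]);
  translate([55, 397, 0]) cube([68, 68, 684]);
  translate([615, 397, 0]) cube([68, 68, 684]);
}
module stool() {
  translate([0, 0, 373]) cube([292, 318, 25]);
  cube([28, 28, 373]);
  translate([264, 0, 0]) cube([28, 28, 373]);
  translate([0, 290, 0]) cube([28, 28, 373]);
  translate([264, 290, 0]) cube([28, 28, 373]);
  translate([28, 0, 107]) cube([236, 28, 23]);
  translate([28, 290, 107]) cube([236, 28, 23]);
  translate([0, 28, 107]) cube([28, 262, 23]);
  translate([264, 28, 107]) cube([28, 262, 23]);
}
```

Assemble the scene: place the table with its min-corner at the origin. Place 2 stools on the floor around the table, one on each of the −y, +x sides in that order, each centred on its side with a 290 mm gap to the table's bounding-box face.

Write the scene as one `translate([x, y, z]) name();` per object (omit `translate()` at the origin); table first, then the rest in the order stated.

table();
translate([223, -608, 0]) stool();
translate([1028, 101, 0]) stool();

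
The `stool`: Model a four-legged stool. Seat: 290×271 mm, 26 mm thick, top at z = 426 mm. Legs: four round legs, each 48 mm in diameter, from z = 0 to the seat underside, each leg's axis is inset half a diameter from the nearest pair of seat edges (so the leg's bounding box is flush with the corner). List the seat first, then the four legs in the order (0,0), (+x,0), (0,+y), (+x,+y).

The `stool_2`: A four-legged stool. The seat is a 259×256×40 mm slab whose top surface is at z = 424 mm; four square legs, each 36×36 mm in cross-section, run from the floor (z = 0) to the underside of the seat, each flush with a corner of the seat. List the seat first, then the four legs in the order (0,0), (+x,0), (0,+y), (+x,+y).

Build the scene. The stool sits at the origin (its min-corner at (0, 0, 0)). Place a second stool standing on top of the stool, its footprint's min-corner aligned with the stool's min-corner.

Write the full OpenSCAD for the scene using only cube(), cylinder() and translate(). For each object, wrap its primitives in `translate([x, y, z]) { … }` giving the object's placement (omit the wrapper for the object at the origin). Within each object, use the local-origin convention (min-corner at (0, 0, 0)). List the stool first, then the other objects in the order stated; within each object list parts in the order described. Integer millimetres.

translate([0, 0, 400]) cube([290, 271, 26]);
translate([24, 24, 0]) cylinder(h = 400, r = 24);
translate([266, 24, 0]) cylinder(h = 400, r = 24);
translate([24, 247, 0]) cylinder(h = 400, r = 24);
translate([266, 247, 0]) cylinder(h = 400, r = 24);
translate([0, 0, 426]) {
  translate([0, 0, 384]) cube([259, 256, 40]);
  cube([36, 36, 384]);
  translate([223, 0, 0]) cube([36, 36, 384]);
  translate([0, 220, 0]) cube([36, 36, 384]);
  translate([223, 220, 0]) cube([36, 36, 384]);
}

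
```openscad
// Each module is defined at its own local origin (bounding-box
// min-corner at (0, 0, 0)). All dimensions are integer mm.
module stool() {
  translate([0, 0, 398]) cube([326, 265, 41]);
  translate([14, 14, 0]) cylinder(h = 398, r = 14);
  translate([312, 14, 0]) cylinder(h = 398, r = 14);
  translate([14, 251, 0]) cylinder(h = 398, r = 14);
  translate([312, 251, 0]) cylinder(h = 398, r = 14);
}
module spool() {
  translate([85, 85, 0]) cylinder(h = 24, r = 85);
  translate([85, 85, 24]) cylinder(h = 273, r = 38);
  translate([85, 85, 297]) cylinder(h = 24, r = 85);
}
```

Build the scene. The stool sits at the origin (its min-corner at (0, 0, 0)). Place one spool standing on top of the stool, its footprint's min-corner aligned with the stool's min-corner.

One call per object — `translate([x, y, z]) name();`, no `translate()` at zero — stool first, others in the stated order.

stool();
translate([0, 0, 439]) spool();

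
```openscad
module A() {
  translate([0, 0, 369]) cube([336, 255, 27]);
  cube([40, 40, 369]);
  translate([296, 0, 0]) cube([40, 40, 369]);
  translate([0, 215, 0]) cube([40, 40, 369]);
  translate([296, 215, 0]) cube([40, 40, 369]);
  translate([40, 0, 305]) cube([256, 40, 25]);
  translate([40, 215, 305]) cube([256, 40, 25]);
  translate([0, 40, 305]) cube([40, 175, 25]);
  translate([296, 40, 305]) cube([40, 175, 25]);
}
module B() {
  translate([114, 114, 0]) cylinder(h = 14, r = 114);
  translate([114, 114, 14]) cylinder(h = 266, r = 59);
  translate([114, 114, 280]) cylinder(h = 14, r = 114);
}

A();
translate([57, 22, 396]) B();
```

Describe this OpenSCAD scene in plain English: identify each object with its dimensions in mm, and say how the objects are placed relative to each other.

A is a simple wooden stool: a rectangular seat 336 mm (x) by 255 mm (y), 27 mm thick, top face at z = 396 mm, on four square legs, each 40×40 mm in cross-section. The legs rest on z = 0, each flush with a corner of the seat. Four stretchers, 40 mm wide and 25 mm tall, connect adjacent legs with their undersides at z = 305 mm, each running between the inner faces of the legs it joins and aligned with the legs' outer faces on the other axis.

B is a spool: two coaxial disc flanges of radius 114 mm and thickness 14 mm, joined by a core cylinder of radius 59 mm and height 266 mm. The lower flange rests on z = 0 and the three cylinders share a vertical axis.

The spool is on top of the stool.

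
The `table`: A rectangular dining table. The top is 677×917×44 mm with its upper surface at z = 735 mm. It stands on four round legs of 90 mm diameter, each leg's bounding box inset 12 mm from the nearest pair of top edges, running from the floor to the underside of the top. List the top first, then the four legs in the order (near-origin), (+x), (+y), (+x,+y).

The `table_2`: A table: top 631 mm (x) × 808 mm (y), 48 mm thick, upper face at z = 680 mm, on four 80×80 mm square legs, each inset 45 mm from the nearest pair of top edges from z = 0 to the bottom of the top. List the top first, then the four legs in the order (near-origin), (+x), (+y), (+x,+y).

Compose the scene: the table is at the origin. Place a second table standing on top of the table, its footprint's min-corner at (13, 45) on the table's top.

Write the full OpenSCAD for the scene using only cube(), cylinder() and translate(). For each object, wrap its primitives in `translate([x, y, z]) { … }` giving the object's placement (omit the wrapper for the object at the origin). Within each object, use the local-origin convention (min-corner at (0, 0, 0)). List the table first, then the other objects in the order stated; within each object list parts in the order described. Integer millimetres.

translate([0, 0, 691]) cube([677, 917, 44]);
translate([57, 57, 0]) cylinder(h = 691, r = 45);
translate([620, 57, 0]) cylinder(h = 691, r = 45);
translate([57, 860, 0]) cylinder(h = 691, r = 45);
translate([620, 860, 0]) cylinder(h = 691, r = 45);
translate([13, 45, 735]) {
  translate([0, 0, 632]) cube([631, 808, 48]);
  translate([45, 45, 0]) cube([80, 80, 632]);
  translate([506, 45, 0]) cube([80, 80, 632]);
  translate([45, 683, 0]) cube([80, 80, 632]);
  translate([506, 683, 0]) cube([80, 80, 632]);
}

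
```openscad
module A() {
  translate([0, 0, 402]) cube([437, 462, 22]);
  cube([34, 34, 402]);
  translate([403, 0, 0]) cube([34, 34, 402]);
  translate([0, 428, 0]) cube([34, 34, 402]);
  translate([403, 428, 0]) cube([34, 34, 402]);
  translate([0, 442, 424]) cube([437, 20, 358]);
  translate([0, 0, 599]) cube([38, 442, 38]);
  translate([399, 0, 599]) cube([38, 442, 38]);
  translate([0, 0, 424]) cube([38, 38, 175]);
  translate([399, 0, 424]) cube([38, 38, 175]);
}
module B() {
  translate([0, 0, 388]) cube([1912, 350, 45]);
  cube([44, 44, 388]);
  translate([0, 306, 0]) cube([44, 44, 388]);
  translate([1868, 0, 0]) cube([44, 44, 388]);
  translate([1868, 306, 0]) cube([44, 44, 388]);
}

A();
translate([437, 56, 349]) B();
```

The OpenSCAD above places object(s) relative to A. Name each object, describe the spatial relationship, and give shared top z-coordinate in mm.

Both tops at z = 782 mm.

A is a chair. B is a bench. The bench is beside the chair with their tops flush at z = 782. The shared top z-coordinate is 782 mm.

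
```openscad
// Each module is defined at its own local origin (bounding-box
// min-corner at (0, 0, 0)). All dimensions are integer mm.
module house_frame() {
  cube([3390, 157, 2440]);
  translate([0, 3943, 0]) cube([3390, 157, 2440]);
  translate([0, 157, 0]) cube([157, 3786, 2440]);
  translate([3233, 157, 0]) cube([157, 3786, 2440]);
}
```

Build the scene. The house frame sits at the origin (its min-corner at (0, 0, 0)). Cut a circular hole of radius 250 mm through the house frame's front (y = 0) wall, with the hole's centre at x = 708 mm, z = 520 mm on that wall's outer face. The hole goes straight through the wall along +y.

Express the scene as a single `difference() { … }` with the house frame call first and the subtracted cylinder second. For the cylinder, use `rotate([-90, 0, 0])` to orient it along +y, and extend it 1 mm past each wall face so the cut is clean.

difference() {
  house_frame();
  translate([708, -1, 520]) rotate([-90, 0, 0]) cylinder(h = 159, r = 250);
}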